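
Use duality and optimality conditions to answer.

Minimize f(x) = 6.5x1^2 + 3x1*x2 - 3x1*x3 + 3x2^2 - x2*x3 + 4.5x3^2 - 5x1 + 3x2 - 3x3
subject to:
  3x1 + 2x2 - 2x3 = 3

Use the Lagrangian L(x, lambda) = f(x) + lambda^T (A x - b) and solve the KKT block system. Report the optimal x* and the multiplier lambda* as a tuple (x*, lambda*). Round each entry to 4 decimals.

Form the Lagrangian:
  L(x, lambda) = (1/2) x^T Q x + c^T x + lambda^T (A x - b)
Stationarity (grad_x L = 0): Q x + c + A^T lambda = 0.
Primal feasibility: A x = b.

This gives the KKT block system:
  [ Q   A^T ] [ x     ]   [-c ]
  [ A    0  ] [ lambda ] = [ b ]

Solving the linear system:
  x*      = (1.0759, -0.0701, 0.0438)
  lambda* = (-2.8818)
  f(x*)   = 1.462

x* = (1.0759, -0.0701, 0.0438), lambda* = (-2.8818)


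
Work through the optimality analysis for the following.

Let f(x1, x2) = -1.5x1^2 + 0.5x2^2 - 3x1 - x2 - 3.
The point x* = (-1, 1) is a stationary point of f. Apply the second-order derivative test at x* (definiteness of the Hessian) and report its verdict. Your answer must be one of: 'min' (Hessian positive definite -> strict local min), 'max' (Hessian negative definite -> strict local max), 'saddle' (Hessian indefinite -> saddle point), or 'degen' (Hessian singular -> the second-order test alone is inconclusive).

Compute the Hessian H = grad^2 f:
  H = [[-3, 0], [0, 1]]
Verify stationarity: grad f(x*) = H x* + g = (0, 0).
Eigenvalues of H: -3, 1.
Eigenvalues have mixed signs, so H is indefinite -> x* is a saddle point.

saddle


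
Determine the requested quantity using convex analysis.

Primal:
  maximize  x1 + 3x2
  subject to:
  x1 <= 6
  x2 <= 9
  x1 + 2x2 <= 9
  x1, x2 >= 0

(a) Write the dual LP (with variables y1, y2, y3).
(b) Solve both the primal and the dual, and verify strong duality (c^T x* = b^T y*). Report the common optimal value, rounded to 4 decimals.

The standard primal-dual pair for 'max c^T x s.t. A x <= b, x >= 0' is:
  Dual:  min b^T y  s.t.  A^T y >= c,  y >= 0.

So the dual LP is:
  minimize  6y1 + 9y2 + 9y3
  subject to:
    y1 + y3 >= 1
    y2 + 2y3 >= 3
    y1, y2, y3 >= 0

Solving the primal: x* = (0, 4.5).
  primal value c^T x* = 13.5.
Solving the dual: y* = (0, 0, 1.5).
  dual value b^T y* = 13.5.
Strong duality: c^T x* = b^T y*. Confirmed.

13.5


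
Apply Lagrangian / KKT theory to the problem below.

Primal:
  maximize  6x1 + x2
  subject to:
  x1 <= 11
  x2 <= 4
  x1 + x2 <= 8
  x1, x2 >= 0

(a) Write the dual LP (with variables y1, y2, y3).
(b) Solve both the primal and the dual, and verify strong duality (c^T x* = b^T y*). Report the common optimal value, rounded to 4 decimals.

The standard primal-dual pair for 'max c^T x s.t. A x <= b, x >= 0' is:
  Dual:  min b^T y  s.t.  A^T y >= c,  y >= 0.

So the dual LP is:
  minimize  11y1 + 4y2 + 8y3
  subject to:
    y1 + y3 >= 6
    y2 + y3 >= 1
    y1, y2, y3 >= 0

Solving the primal: x* = (8, 0).
  primal value c^T x* = 48.
Solving the dual: y* = (0, 0, 6).
  dual value b^T y* = 48.
Strong duality: c^T x* = b^T y*. Confirmed.

48


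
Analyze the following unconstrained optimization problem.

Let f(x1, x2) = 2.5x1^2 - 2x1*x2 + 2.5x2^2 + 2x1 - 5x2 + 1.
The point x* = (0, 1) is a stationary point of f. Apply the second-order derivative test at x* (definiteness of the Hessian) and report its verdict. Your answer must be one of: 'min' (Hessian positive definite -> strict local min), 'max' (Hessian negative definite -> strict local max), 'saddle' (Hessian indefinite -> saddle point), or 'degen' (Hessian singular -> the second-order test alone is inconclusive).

Compute the Hessian H = grad^2 f:
  H = [[5, -2], [-2, 5]]
Verify stationarity: grad f(x*) = H x* + g = (0, 0).
Eigenvalues of H: 3, 7.
Both eigenvalues > 0, so H is positive definite -> x* is a strict local min.

min


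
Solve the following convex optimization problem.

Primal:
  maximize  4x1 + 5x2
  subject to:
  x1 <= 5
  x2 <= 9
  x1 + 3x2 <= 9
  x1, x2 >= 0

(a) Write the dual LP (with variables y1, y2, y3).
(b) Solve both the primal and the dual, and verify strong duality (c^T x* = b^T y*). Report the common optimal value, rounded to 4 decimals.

The standard primal-dual pair for 'max c^T x s.t. A x <= b, x >= 0' is:
  Dual:  min b^T y  s.t.  A^T y >= c,  y >= 0.

So the dual LP is:
  minimize  5y1 + 9y2 + 9y3
  subject to:
    y1 + y3 >= 4
    y2 + 3y3 >= 5
    y1, y2, y3 >= 0

Solving the primal: x* = (5, 1.3333).
  primal value c^T x* = 26.6667.
Solving the dual: y* = (2.3333, 0, 1.6667).
  dual value b^T y* = 26.6667.
Strong duality: c^T x* = b^T y*. Confirmed.

26.6667


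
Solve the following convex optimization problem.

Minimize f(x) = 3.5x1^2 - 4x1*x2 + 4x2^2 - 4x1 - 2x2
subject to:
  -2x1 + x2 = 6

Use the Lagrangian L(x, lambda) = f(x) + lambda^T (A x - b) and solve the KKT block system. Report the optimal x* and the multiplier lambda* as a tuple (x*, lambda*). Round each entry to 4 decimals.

Form the Lagrangian:
  L(x, lambda) = (1/2) x^T Q x + c^T x + lambda^T (A x - b)
Stationarity (grad_x L = 0): Q x + c + A^T lambda = 0.
Primal feasibility: A x = b.

This gives the KKT block system:
  [ Q   A^T ] [ x     ]   [-c ]
  [ A    0  ] [ lambda ] = [ b ]

Solving the linear system:
  x*      = (-2.7826, 0.4348)
  lambda* = (-12.6087)
  f(x*)   = 42.9565

x* = (-2.7826, 0.4348), lambda* = (-12.6087)


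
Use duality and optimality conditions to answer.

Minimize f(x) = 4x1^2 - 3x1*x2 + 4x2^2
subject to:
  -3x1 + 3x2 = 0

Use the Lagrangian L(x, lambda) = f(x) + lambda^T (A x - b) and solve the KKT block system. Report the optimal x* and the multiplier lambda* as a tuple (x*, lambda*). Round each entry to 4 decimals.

Form the Lagrangian:
  L(x, lambda) = (1/2) x^T Q x + c^T x + lambda^T (A x - b)
Stationarity (grad_x L = 0): Q x + c + A^T lambda = 0.
Primal feasibility: A x = b.

This gives the KKT block system:
  [ Q   A^T ] [ x     ]   [-c ]
  [ A    0  ] [ lambda ] = [ b ]

Solving the linear system:
  x*      = (0, 0)
  lambda* = (0)
  f(x*)   = 0

x* = (0, 0), lambda* = (0)


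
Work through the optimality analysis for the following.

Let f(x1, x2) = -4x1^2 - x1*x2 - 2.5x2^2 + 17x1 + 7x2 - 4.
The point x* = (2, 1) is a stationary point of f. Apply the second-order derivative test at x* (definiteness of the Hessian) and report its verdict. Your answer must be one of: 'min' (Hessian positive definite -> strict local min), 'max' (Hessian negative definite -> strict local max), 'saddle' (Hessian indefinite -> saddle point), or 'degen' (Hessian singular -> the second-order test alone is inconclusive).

Compute the Hessian H = grad^2 f:
  H = [[-8, -1], [-1, -5]]
Verify stationarity: grad f(x*) = H x* + g = (0, 0).
Eigenvalues of H: -8.3028, -4.6972.
Both eigenvalues < 0, so H is negative definite -> x* is a strict local max.

max


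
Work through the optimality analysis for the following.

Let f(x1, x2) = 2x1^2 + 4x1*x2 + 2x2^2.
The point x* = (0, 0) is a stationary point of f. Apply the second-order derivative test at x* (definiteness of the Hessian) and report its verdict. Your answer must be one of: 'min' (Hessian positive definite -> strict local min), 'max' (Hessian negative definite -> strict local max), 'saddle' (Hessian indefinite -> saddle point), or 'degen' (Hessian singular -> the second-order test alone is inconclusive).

Compute the Hessian H = grad^2 f:
  H = [[4, 4], [4, 4]]
Verify stationarity: grad f(x*) = H x* + g = (0, 0).
Eigenvalues of H: 0, 8.
H has a zero eigenvalue (singular; positive semidefinite but not definite), so H is neither positive definite, negative definite, nor indefinite. The second-order test alone is inconclusive -> degen.
(Indeed, f is constant along the null direction of H through x*, so x* is not a strict local extremum.)

degen


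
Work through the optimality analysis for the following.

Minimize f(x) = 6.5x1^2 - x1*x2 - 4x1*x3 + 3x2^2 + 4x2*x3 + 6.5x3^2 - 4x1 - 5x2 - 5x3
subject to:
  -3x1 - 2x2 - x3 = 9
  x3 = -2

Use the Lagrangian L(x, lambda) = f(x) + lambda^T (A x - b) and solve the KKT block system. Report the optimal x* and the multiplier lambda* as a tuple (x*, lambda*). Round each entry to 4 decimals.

Form the Lagrangian:
  L(x, lambda) = (1/2) x^T Q x + c^T x + lambda^T (A x - b)
Stationarity (grad_x L = 0): Q x + c + A^T lambda = 0.
Primal feasibility: A x = b.

This gives the KKT block system:
  [ Q   A^T ] [ x     ]   [-c ]
  [ A    0  ] [ lambda ] = [ b ]

Solving the linear system:
  x*      = (-1.9831, -0.5254, -2)
  lambda* = (-7.0847, 18.0847)
  f(x*)   = 60.2458

x* = (-1.9831, -0.5254, -2), lambda* = (-7.0847, 18.0847)


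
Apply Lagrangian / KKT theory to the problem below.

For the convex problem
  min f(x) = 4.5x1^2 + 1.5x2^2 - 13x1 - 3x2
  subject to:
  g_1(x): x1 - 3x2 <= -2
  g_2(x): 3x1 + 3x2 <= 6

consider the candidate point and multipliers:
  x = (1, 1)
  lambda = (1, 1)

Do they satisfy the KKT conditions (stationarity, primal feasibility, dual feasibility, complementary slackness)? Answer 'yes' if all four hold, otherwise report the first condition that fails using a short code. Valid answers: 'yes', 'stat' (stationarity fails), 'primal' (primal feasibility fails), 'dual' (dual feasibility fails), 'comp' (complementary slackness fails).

Gradient of f: grad f(x) = Q x + c = (-4, 0)
Constraint values g_i(x) = a_i^T x - b_i:
  g_1((1, 1)) = 0
  g_2((1, 1)) = 0
Stationarity residual: grad f(x) + sum_i lambda_i a_i = (0, 0)
  -> stationarity OK
Primal feasibility (all g_i <= 0): OK
Dual feasibility (all lambda_i >= 0): OK
Complementary slackness (lambda_i * g_i(x) = 0 for all i): OK

Verdict: yes, KKT holds.

yes


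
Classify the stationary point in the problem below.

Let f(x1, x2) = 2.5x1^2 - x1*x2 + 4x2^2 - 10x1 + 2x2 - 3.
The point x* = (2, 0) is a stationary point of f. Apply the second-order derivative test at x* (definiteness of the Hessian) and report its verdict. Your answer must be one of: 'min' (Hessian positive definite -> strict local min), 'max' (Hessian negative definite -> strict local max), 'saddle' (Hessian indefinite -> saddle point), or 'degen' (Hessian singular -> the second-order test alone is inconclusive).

Compute the Hessian H = grad^2 f:
  H = [[5, -1], [-1, 8]]
Verify stationarity: grad f(x*) = H x* + g = (0, 0).
Eigenvalues of H: 4.6972, 8.3028.
Both eigenvalues > 0, so H is positive definite -> x* is a strict local min.

min


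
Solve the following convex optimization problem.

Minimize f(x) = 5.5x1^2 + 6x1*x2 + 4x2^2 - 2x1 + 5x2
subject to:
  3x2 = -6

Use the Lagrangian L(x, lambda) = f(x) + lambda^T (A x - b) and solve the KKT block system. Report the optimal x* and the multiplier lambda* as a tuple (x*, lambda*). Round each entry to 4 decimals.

Form the Lagrangian:
  L(x, lambda) = (1/2) x^T Q x + c^T x + lambda^T (A x - b)
Stationarity (grad_x L = 0): Q x + c + A^T lambda = 0.
Primal feasibility: A x = b.

This gives the KKT block system:
  [ Q   A^T ] [ x     ]   [-c ]
  [ A    0  ] [ lambda ] = [ b ]

Solving the linear system:
  x*      = (1.2727, -2)
  lambda* = (1.1212)
  f(x*)   = -2.9091

x* = (1.2727, -2), lambda* = (1.1212)


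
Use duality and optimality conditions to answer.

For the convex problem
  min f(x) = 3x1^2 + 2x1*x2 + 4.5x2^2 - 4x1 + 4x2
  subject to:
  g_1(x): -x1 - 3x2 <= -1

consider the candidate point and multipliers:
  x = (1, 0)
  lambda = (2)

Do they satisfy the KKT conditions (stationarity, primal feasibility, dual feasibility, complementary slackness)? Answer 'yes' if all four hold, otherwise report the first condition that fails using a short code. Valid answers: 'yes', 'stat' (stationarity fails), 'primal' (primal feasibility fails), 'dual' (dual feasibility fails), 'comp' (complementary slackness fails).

Gradient of f: grad f(x) = Q x + c = (2, 6)
Constraint values g_i(x) = a_i^T x - b_i:
  g_1((1, 0)) = 0
Stationarity residual: grad f(x) + sum_i lambda_i a_i = (0, 0)
  -> stationarity OK
Primal feasibility (all g_i <= 0): OK
Dual feasibility (all lambda_i >= 0): OK
Complementary slackness (lambda_i * g_i(x) = 0 for all i): OK

Verdict: yes, KKT holds.

yes


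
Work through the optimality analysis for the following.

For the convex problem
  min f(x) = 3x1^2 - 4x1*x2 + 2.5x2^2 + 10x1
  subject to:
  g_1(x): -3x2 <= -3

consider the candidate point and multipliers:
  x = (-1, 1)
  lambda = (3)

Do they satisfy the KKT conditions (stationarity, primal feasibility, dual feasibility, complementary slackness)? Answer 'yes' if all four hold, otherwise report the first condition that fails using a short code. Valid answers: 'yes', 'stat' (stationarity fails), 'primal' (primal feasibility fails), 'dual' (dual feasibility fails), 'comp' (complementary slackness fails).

Gradient of f: grad f(x) = Q x + c = (0, 9)
Constraint values g_i(x) = a_i^T x - b_i:
  g_1((-1, 1)) = 0
Stationarity residual: grad f(x) + sum_i lambda_i a_i = (0, 0)
  -> stationarity OK
Primal feasibility (all g_i <= 0): OK
Dual feasibility (all lambda_i >= 0): OK
Complementary slackness (lambda_i * g_i(x) = 0 for all i): OK

Verdict: yes, KKT holds.

yes


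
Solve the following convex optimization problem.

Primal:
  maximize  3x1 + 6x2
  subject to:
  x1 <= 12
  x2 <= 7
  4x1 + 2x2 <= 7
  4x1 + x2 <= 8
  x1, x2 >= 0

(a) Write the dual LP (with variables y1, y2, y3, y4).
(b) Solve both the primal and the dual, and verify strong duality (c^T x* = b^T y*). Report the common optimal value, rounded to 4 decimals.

The standard primal-dual pair for 'max c^T x s.t. A x <= b, x >= 0' is:
  Dual:  min b^T y  s.t.  A^T y >= c,  y >= 0.

So the dual LP is:
  minimize  12y1 + 7y2 + 7y3 + 8y4
  subject to:
    y1 + 4y3 + 4y4 >= 3
    y2 + 2y3 + y4 >= 6
    y1, y2, y3, y4 >= 0

Solving the primal: x* = (0, 3.5).
  primal value c^T x* = 21.
Solving the dual: y* = (0, 0, 3, 0).
  dual value b^T y* = 21.
Strong duality: c^T x* = b^T y*. Confirmed.

21


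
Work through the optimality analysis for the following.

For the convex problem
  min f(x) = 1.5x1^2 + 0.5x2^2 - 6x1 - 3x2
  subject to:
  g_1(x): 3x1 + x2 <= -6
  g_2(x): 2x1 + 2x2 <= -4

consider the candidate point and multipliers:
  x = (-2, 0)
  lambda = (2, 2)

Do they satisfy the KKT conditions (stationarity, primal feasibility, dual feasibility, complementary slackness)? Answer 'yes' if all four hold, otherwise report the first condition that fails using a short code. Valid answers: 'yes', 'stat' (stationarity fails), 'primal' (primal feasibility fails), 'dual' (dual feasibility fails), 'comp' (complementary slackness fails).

Gradient of f: grad f(x) = Q x + c = (-12, -3)
Constraint values g_i(x) = a_i^T x - b_i:
  g_1((-2, 0)) = 0
  g_2((-2, 0)) = 0
Stationarity residual: grad f(x) + sum_i lambda_i a_i = (-2, 3)
  -> stationarity FAILS
Primal feasibility (all g_i <= 0): OK
Dual feasibility (all lambda_i >= 0): OK
Complementary slackness (lambda_i * g_i(x) = 0 for all i): OK

Verdict: the first failing condition is stationarity -> stat.

stat


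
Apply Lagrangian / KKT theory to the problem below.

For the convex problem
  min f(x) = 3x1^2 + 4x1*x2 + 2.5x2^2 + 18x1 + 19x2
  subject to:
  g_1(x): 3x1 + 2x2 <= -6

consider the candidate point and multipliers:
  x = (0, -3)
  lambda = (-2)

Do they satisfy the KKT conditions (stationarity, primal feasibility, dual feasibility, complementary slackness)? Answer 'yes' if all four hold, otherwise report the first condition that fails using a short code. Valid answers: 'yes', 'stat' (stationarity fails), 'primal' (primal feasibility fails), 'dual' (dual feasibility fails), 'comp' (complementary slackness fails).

Gradient of f: grad f(x) = Q x + c = (6, 4)
Constraint values g_i(x) = a_i^T x - b_i:
  g_1((0, -3)) = 0
Stationarity residual: grad f(x) + sum_i lambda_i a_i = (0, 0)
  -> stationarity OK
Primal feasibility (all g_i <= 0): OK
Dual feasibility (all lambda_i >= 0): FAILS
Complementary slackness (lambda_i * g_i(x) = 0 for all i): OK

Verdict: the first failing condition is dual_feasibility -> dual.

dual


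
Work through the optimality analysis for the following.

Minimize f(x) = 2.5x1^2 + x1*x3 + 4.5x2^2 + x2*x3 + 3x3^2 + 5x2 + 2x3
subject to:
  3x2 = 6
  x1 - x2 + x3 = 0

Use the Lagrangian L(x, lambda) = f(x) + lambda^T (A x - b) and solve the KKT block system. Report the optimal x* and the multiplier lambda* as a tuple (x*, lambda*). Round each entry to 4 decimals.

Form the Lagrangian:
  L(x, lambda) = (1/2) x^T Q x + c^T x + lambda^T (A x - b)
Stationarity (grad_x L = 0): Q x + c + A^T lambda = 0.
Primal feasibility: A x = b.

This gives the KKT block system:
  [ Q   A^T ] [ x     ]   [-c ]
  [ A    0  ] [ lambda ] = [ b ]

Solving the linear system:
  x*      = (1.5556, 2, 0.4444)
  lambda* = (-10.5556, -8.2222)
  f(x*)   = 37.1111

x* = (1.5556, 2, 0.4444), lambda* = (-10.5556, -8.2222)


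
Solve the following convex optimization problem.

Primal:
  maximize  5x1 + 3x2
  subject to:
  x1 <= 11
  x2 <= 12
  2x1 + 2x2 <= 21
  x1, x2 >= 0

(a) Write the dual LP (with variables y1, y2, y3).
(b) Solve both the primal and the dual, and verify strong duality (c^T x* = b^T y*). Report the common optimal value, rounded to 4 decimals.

The standard primal-dual pair for 'max c^T x s.t. A x <= b, x >= 0' is:
  Dual:  min b^T y  s.t.  A^T y >= c,  y >= 0.

So the dual LP is:
  minimize  11y1 + 12y2 + 21y3
  subject to:
    y1 + 2y3 >= 5
    y2 + 2y3 >= 3
    y1, y2, y3 >= 0

Solving the primal: x* = (10.5, 0).
  primal value c^T x* = 52.5.
Solving the dual: y* = (0, 0, 2.5).
  dual value b^T y* = 52.5.
Strong duality: c^T x* = b^T y*. Confirmed.

52.5


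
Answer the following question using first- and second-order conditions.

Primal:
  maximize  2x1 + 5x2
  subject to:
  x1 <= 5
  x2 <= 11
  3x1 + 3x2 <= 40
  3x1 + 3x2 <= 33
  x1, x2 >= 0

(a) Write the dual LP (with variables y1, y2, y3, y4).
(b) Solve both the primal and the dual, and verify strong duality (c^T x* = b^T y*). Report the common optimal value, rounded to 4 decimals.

The standard primal-dual pair for 'max c^T x s.t. A x <= b, x >= 0' is:
  Dual:  min b^T y  s.t.  A^T y >= c,  y >= 0.

So the dual LP is:
  minimize  5y1 + 11y2 + 40y3 + 33y4
  subject to:
    y1 + 3y3 + 3y4 >= 2
    y2 + 3y3 + 3y4 >= 5
    y1, y2, y3, y4 >= 0

Solving the primal: x* = (0, 11).
  primal value c^T x* = 55.
Solving the dual: y* = (0, 0, 0, 1.6667).
  dual value b^T y* = 55.
Strong duality: c^T x* = b^T y*. Confirmed.

55


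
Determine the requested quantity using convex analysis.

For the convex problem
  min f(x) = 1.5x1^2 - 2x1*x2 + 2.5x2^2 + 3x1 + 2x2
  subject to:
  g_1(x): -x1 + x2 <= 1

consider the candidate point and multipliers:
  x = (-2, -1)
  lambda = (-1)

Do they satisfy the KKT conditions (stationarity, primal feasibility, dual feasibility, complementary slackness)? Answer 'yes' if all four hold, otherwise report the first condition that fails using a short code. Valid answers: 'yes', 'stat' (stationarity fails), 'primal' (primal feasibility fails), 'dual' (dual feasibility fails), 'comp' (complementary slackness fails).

Gradient of f: grad f(x) = Q x + c = (-1, 1)
Constraint values g_i(x) = a_i^T x - b_i:
  g_1((-2, -1)) = 0
Stationarity residual: grad f(x) + sum_i lambda_i a_i = (0, 0)
  -> stationarity OK
Primal feasibility (all g_i <= 0): OK
Dual feasibility (all lambda_i >= 0): FAILS
Complementary slackness (lambda_i * g_i(x) = 0 for all i): OK

Verdict: the first failing condition is dual_feasibility -> dual.

dual


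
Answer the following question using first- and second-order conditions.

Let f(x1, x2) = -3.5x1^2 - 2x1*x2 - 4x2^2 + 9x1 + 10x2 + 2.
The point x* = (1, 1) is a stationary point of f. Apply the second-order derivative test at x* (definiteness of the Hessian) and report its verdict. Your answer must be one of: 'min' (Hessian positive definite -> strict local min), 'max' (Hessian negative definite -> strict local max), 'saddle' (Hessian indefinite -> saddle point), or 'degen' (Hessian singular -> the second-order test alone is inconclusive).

Compute the Hessian H = grad^2 f:
  H = [[-7, -2], [-2, -8]]
Verify stationarity: grad f(x*) = H x* + g = (0, 0).
Eigenvalues of H: -9.5616, -5.4384.
Both eigenvalues < 0, so H is negative definite -> x* is a strict local max.

max


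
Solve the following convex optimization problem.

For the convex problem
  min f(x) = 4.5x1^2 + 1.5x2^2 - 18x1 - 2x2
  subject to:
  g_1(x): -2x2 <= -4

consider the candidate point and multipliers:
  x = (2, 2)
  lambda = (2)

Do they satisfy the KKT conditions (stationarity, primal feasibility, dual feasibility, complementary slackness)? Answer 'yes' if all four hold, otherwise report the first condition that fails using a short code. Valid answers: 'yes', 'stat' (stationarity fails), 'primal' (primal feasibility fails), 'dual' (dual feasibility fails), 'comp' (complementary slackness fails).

Gradient of f: grad f(x) = Q x + c = (0, 4)
Constraint values g_i(x) = a_i^T x - b_i:
  g_1((2, 2)) = 0
Stationarity residual: grad f(x) + sum_i lambda_i a_i = (0, 0)
  -> stationarity OK
Primal feasibility (all g_i <= 0): OK
Dual feasibility (all lambda_i >= 0): OK
Complementary slackness (lambda_i * g_i(x) = 0 for all i): OK

Verdict: yes, KKT holds.

yes


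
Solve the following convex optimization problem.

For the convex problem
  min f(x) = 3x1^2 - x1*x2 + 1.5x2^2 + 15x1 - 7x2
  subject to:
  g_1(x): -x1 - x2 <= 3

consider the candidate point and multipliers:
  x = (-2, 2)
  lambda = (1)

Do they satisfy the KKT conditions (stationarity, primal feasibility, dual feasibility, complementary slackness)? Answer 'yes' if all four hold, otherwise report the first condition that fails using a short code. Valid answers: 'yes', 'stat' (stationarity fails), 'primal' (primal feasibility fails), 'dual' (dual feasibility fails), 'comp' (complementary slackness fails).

Gradient of f: grad f(x) = Q x + c = (1, 1)
Constraint values g_i(x) = a_i^T x - b_i:
  g_1((-2, 2)) = -3
Stationarity residual: grad f(x) + sum_i lambda_i a_i = (0, 0)
  -> stationarity OK
Primal feasibility (all g_i <= 0): OK
Dual feasibility (all lambda_i >= 0): OK
Complementary slackness (lambda_i * g_i(x) = 0 for all i): FAILS

Verdict: the first failing condition is complementary_slackness -> comp.

comp


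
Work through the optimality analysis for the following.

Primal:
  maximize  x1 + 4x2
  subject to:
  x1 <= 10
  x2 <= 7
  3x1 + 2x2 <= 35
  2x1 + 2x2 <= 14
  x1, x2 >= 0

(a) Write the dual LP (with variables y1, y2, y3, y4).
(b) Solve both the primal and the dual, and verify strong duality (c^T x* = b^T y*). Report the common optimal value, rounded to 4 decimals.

The standard primal-dual pair for 'max c^T x s.t. A x <= b, x >= 0' is:
  Dual:  min b^T y  s.t.  A^T y >= c,  y >= 0.

So the dual LP is:
  minimize  10y1 + 7y2 + 35y3 + 14y4
  subject to:
    y1 + 3y3 + 2y4 >= 1
    y2 + 2y3 + 2y4 >= 4
    y1, y2, y3, y4 >= 0

Solving the primal: x* = (0, 7).
  primal value c^T x* = 28.
Solving the dual: y* = (0, 3, 0, 0.5).
  dual value b^T y* = 28.
Strong duality: c^T x* = b^T y*. Confirmed.

28


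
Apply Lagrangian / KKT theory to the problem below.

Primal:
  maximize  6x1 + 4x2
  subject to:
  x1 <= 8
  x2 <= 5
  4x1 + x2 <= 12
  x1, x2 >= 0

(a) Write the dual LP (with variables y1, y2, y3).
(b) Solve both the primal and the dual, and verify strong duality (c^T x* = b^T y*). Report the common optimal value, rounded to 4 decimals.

The standard primal-dual pair for 'max c^T x s.t. A x <= b, x >= 0' is:
  Dual:  min b^T y  s.t.  A^T y >= c,  y >= 0.

So the dual LP is:
  minimize  8y1 + 5y2 + 12y3
  subject to:
    y1 + 4y3 >= 6
    y2 + y3 >= 4
    y1, y2, y3 >= 0

Solving the primal: x* = (1.75, 5).
  primal value c^T x* = 30.5.
Solving the dual: y* = (0, 2.5, 1.5).
  dual value b^T y* = 30.5.
Strong duality: c^T x* = b^T y*. Confirmed.

30.5


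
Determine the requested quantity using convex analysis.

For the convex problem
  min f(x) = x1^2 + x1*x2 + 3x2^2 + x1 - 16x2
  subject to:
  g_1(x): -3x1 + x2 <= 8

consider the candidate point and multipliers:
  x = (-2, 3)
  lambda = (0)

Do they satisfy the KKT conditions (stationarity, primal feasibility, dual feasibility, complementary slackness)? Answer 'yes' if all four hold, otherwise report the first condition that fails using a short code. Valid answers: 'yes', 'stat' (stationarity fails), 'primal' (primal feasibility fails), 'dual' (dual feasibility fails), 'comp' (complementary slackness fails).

Gradient of f: grad f(x) = Q x + c = (0, 0)
Constraint values g_i(x) = a_i^T x - b_i:
  g_1((-2, 3)) = 1
Stationarity residual: grad f(x) + sum_i lambda_i a_i = (0, 0)
  -> stationarity OK
Primal feasibility (all g_i <= 0): FAILS
Dual feasibility (all lambda_i >= 0): OK
Complementary slackness (lambda_i * g_i(x) = 0 for all i): OK

Verdict: the first failing condition is primal_feasibility -> primal.

primal


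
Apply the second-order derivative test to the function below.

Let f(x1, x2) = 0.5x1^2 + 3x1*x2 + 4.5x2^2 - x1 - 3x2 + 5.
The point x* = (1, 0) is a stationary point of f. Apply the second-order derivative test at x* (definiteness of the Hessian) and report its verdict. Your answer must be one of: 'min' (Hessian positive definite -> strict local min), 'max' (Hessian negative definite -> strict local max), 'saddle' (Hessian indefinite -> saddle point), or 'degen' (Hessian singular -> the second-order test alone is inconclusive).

Compute the Hessian H = grad^2 f:
  H = [[1, 3], [3, 9]]
Verify stationarity: grad f(x*) = H x* + g = (0, 0).
Eigenvalues of H: 0, 10.
H has a zero eigenvalue (singular; positive semidefinite but not definite), so H is neither positive definite, negative definite, nor indefinite. The second-order test alone is inconclusive -> degen.
(Indeed, f is constant along the null direction of H through x*, so x* is not a strict local extremum.)

degen


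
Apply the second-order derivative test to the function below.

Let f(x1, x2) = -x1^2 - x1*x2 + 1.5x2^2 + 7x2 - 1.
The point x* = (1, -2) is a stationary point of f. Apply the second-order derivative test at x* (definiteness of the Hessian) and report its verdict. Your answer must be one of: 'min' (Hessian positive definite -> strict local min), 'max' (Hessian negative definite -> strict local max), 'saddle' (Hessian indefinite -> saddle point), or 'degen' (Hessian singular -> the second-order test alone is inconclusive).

Compute the Hessian H = grad^2 f:
  H = [[-2, -1], [-1, 3]]
Verify stationarity: grad f(x*) = H x* + g = (0, 0).
Eigenvalues of H: -2.1926, 3.1926.
Eigenvalues have mixed signs, so H is indefinite -> x* is a saddle point.

saddle


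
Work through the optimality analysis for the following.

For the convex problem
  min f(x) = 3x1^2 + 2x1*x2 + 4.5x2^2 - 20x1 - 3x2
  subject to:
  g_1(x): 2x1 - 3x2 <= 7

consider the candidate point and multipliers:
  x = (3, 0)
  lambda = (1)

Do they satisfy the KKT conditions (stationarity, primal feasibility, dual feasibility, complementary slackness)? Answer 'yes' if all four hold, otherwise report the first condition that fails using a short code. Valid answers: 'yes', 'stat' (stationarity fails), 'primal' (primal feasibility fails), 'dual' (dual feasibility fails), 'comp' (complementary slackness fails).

Gradient of f: grad f(x) = Q x + c = (-2, 3)
Constraint values g_i(x) = a_i^T x - b_i:
  g_1((3, 0)) = -1
Stationarity residual: grad f(x) + sum_i lambda_i a_i = (0, 0)
  -> stationarity OK
Primal feasibility (all g_i <= 0): OK
Dual feasibility (all lambda_i >= 0): OK
Complementary slackness (lambda_i * g_i(x) = 0 for all i): FAILS

Verdict: the first failing condition is complementary_slackness -> comp.

comp


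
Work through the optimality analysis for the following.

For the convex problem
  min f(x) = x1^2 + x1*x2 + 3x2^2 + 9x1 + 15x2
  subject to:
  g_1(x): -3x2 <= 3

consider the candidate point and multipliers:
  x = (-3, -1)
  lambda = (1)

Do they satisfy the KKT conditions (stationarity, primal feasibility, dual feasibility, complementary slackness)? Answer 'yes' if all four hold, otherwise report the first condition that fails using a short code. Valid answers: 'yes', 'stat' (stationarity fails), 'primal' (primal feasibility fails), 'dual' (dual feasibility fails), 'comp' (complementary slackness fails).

Gradient of f: grad f(x) = Q x + c = (2, 6)
Constraint values g_i(x) = a_i^T x - b_i:
  g_1((-3, -1)) = 0
Stationarity residual: grad f(x) + sum_i lambda_i a_i = (2, 3)
  -> stationarity FAILS
Primal feasibility (all g_i <= 0): OK
Dual feasibility (all lambda_i >= 0): OK
Complementary slackness (lambda_i * g_i(x) = 0 for all i): OK

Verdict: the first failing condition is stationarity -> stat.

stat


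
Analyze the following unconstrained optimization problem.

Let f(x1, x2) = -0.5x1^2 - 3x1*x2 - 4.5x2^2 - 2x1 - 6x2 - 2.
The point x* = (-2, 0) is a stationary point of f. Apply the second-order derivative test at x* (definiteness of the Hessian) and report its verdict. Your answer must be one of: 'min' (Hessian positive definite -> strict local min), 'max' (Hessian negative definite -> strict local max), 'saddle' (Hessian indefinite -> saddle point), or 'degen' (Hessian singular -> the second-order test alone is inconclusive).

Compute the Hessian H = grad^2 f:
  H = [[-1, -3], [-3, -9]]
Verify stationarity: grad f(x*) = H x* + g = (0, 0).
Eigenvalues of H: -10, 0.
H has a zero eigenvalue (singular; negative semidefinite but not definite), so H is neither positive definite, negative definite, nor indefinite. The second-order test alone is inconclusive -> degen.
(Indeed, f is constant along the null direction of H through x*, so x* is not a strict local extremum.)

degen


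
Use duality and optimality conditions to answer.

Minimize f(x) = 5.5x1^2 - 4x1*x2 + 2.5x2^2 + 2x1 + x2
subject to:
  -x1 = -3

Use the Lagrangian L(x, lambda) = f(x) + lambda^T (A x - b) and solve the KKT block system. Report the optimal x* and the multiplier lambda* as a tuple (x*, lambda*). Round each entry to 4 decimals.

Form the Lagrangian:
  L(x, lambda) = (1/2) x^T Q x + c^T x + lambda^T (A x - b)
Stationarity (grad_x L = 0): Q x + c + A^T lambda = 0.
Primal feasibility: A x = b.

This gives the KKT block system:
  [ Q   A^T ] [ x     ]   [-c ]
  [ A    0  ] [ lambda ] = [ b ]

Solving the linear system:
  x*      = (3, 2.2)
  lambda* = (26.2)
  f(x*)   = 43.4

x* = (3, 2.2), lambda* = (26.2)


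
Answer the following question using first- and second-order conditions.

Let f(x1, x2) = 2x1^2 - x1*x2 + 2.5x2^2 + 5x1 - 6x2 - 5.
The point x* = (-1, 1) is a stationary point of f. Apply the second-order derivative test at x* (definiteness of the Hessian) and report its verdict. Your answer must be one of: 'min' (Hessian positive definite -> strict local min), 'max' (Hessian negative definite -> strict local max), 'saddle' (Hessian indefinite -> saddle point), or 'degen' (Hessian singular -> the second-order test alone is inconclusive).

Compute the Hessian H = grad^2 f:
  H = [[4, -1], [-1, 5]]
Verify stationarity: grad f(x*) = H x* + g = (0, 0).
Eigenvalues of H: 3.382, 5.618.
Both eigenvalues > 0, so H is positive definite -> x* is a strict local min.

min


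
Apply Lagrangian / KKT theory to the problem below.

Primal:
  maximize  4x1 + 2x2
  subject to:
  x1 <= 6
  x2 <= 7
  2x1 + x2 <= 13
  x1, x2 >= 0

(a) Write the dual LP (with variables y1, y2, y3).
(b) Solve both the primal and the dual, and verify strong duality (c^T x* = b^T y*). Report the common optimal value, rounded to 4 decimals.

The standard primal-dual pair for 'max c^T x s.t. A x <= b, x >= 0' is:
  Dual:  min b^T y  s.t.  A^T y >= c,  y >= 0.

So the dual LP is:
  minimize  6y1 + 7y2 + 13y3
  subject to:
    y1 + 2y3 >= 4
    y2 + y3 >= 2
    y1, y2, y3 >= 0

Solving the primal: x* = (3, 7).
  primal value c^T x* = 26.
Solving the dual: y* = (0, 0, 2).
  dual value b^T y* = 26.
Strong duality: c^T x* = b^T y*. Confirmed.

26


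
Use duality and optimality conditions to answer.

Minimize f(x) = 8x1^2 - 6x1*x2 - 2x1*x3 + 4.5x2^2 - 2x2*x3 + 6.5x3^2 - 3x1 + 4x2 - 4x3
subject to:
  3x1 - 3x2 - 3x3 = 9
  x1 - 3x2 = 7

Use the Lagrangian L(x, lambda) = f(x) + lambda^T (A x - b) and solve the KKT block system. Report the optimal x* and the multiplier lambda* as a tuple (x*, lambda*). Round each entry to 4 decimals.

Form the Lagrangian:
  L(x, lambda) = (1/2) x^T Q x + c^T x + lambda^T (A x - b)
Stationarity (grad_x L = 0): Q x + c + A^T lambda = 0.
Primal feasibility: A x = b.

This gives the KKT block system:
  [ Q   A^T ] [ x     ]   [-c ]
  [ A    0  ] [ lambda ] = [ b ]

Solving the linear system:
  x*      = (-0.1168, -2.3723, -0.7445)
  lambda* = (-2.9002, -2.1533)
  f(x*)   = 17.5073

x* = (-0.1168, -2.3723, -0.7445), lambda* = (-2.9002, -2.1533)


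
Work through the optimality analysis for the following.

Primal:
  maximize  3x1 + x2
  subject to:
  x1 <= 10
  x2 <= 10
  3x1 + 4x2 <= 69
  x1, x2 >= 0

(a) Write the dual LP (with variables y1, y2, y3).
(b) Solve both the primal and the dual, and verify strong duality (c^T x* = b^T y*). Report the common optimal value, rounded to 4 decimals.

The standard primal-dual pair for 'max c^T x s.t. A x <= b, x >= 0' is:
  Dual:  min b^T y  s.t.  A^T y >= c,  y >= 0.

So the dual LP is:
  minimize  10y1 + 10y2 + 69y3
  subject to:
    y1 + 3y3 >= 3
    y2 + 4y3 >= 1
    y1, y2, y3 >= 0

Solving the primal: x* = (10, 9.75).
  primal value c^T x* = 39.75.
Solving the dual: y* = (2.25, 0, 0.25).
  dual value b^T y* = 39.75.
Strong duality: c^T x* = b^T y*. Confirmed.

39.75


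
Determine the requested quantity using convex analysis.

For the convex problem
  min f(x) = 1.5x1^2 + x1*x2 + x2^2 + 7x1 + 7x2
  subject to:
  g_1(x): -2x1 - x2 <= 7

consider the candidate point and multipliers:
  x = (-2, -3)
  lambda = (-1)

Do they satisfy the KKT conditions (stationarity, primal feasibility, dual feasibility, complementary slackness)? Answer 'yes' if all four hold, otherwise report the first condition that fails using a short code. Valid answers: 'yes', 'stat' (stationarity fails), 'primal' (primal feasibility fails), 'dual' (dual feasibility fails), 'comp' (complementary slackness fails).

Gradient of f: grad f(x) = Q x + c = (-2, -1)
Constraint values g_i(x) = a_i^T x - b_i:
  g_1((-2, -3)) = 0
Stationarity residual: grad f(x) + sum_i lambda_i a_i = (0, 0)
  -> stationarity OK
Primal feasibility (all g_i <= 0): OK
Dual feasibility (all lambda_i >= 0): FAILS
Complementary slackness (lambda_i * g_i(x) = 0 for all i): OK

Verdict: the first failing condition is dual_feasibility -> dual.

dual


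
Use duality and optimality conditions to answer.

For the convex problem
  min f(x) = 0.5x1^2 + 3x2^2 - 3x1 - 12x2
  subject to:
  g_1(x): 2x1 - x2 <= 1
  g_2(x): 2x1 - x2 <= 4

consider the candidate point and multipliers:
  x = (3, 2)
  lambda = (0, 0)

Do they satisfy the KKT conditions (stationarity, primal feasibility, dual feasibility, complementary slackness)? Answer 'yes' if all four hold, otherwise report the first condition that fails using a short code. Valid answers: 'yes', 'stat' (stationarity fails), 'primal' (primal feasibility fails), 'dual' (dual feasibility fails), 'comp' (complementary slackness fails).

Gradient of f: grad f(x) = Q x + c = (0, 0)
Constraint values g_i(x) = a_i^T x - b_i:
  g_1((3, 2)) = 3
  g_2((3, 2)) = 0
Stationarity residual: grad f(x) + sum_i lambda_i a_i = (0, 0)
  -> stationarity OK
Primal feasibility (all g_i <= 0): FAILS
Dual feasibility (all lambda_i >= 0): OK
Complementary slackness (lambda_i * g_i(x) = 0 for all i): OK

Verdict: the first failing condition is primal_feasibility -> primal.

primal


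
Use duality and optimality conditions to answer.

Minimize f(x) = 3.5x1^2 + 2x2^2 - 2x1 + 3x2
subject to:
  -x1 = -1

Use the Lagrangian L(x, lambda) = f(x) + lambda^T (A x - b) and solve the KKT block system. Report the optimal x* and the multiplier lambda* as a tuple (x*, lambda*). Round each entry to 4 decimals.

Form the Lagrangian:
  L(x, lambda) = (1/2) x^T Q x + c^T x + lambda^T (A x - b)
Stationarity (grad_x L = 0): Q x + c + A^T lambda = 0.
Primal feasibility: A x = b.

This gives the KKT block system:
  [ Q   A^T ] [ x     ]   [-c ]
  [ A    0  ] [ lambda ] = [ b ]

Solving the linear system:
  x*      = (1, -0.75)
  lambda* = (5)
  f(x*)   = 0.375

x* = (1, -0.75), lambda* = (5)


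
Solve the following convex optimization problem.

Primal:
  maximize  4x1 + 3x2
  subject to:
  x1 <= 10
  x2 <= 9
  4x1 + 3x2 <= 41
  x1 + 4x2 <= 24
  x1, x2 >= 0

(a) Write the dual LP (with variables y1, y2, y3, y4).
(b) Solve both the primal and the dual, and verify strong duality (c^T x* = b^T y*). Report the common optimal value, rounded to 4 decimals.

The standard primal-dual pair for 'max c^T x s.t. A x <= b, x >= 0' is:
  Dual:  min b^T y  s.t.  A^T y >= c,  y >= 0.

So the dual LP is:
  minimize  10y1 + 9y2 + 41y3 + 24y4
  subject to:
    y1 + 4y3 + y4 >= 4
    y2 + 3y3 + 4y4 >= 3
    y1, y2, y3, y4 >= 0

Solving the primal: x* = (10, 0.3333).
  primal value c^T x* = 41.
Solving the dual: y* = (0, 0, 1, 0).
  dual value b^T y* = 41.
Strong duality: c^T x* = b^T y*. Confirmed.

41


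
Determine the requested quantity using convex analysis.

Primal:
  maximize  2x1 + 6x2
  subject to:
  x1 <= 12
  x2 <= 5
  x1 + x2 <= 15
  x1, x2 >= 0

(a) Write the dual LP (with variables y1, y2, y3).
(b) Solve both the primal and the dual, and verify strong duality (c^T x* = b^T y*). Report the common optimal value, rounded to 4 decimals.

The standard primal-dual pair for 'max c^T x s.t. A x <= b, x >= 0' is:
  Dual:  min b^T y  s.t.  A^T y >= c,  y >= 0.

So the dual LP is:
  minimize  12y1 + 5y2 + 15y3
  subject to:
    y1 + y3 >= 2
    y2 + y3 >= 6
    y1, y2, y3 >= 0

Solving the primal: x* = (10, 5).
  primal value c^T x* = 50.
Solving the dual: y* = (0, 4, 2).
  dual value b^T y* = 50.
Strong duality: c^T x* = b^T y*. Confirmed.

50


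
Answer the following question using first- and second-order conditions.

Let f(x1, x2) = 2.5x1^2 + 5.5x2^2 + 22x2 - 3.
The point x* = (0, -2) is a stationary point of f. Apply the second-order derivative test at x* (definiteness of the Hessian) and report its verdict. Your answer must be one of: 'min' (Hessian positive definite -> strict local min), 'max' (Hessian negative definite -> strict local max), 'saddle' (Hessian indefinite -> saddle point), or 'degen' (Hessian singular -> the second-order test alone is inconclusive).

Compute the Hessian H = grad^2 f:
  H = [[5, 0], [0, 11]]
Verify stationarity: grad f(x*) = H x* + g = (0, 0).
Eigenvalues of H: 5, 11.
Both eigenvalues > 0, so H is positive definite -> x* is a strict local min.

min


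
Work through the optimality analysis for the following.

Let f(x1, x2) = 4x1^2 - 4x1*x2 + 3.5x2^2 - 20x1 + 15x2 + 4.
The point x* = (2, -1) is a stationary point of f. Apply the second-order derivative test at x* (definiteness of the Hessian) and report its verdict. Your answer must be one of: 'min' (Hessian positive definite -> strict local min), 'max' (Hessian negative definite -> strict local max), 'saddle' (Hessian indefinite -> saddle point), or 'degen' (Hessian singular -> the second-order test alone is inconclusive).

Compute the Hessian H = grad^2 f:
  H = [[8, -4], [-4, 7]]
Verify stationarity: grad f(x*) = H x* + g = (0, 0).
Eigenvalues of H: 3.4689, 11.5311.
Both eigenvalues > 0, so H is positive definite -> x* is a strict local min.

min


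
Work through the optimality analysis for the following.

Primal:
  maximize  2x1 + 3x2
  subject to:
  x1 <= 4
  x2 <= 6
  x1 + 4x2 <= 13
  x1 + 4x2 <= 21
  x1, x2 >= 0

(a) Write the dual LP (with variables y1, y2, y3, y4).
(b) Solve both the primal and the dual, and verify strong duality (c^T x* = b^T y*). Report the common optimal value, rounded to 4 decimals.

The standard primal-dual pair for 'max c^T x s.t. A x <= b, x >= 0' is:
  Dual:  min b^T y  s.t.  A^T y >= c,  y >= 0.

So the dual LP is:
  minimize  4y1 + 6y2 + 13y3 + 21y4
  subject to:
    y1 + y3 + y4 >= 2
    y2 + 4y3 + 4y4 >= 3
    y1, y2, y3, y4 >= 0

Solving the primal: x* = (4, 2.25).
  primal value c^T x* = 14.75.
Solving the dual: y* = (1.25, 0, 0.75, 0).
  dual value b^T y* = 14.75.
Strong duality: c^T x* = b^T y*. Confirmed.

14.75


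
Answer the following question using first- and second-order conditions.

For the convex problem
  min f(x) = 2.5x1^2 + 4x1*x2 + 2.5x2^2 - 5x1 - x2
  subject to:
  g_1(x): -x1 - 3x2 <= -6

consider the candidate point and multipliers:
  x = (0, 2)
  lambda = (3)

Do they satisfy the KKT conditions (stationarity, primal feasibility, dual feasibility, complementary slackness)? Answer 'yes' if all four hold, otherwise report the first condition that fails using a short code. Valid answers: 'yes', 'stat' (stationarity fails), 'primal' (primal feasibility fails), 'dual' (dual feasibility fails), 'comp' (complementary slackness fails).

Gradient of f: grad f(x) = Q x + c = (3, 9)
Constraint values g_i(x) = a_i^T x - b_i:
  g_1((0, 2)) = 0
Stationarity residual: grad f(x) + sum_i lambda_i a_i = (0, 0)
  -> stationarity OK
Primal feasibility (all g_i <= 0): OK
Dual feasibility (all lambda_i >= 0): OK
Complementary slackness (lambda_i * g_i(x) = 0 for all i): OK

Verdict: yes, KKT holds.

yes
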